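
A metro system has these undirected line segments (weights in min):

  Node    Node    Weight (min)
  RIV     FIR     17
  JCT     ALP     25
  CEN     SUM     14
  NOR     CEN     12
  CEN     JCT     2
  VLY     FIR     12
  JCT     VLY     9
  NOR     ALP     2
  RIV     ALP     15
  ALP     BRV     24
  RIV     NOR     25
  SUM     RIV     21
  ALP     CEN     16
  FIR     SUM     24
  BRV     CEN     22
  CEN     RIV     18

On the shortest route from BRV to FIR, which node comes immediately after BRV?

Compare a few routes:
BRV–CEN–JCT–VLY–FIR: 22+2+9+12 = 45
BRV–ALP–RIV–FIR: 24+15+17 = 56
Cheapest is BRV–CEN–JCT–VLY–FIR at 45 min.
So from BRV the first move is to CEN.

CEN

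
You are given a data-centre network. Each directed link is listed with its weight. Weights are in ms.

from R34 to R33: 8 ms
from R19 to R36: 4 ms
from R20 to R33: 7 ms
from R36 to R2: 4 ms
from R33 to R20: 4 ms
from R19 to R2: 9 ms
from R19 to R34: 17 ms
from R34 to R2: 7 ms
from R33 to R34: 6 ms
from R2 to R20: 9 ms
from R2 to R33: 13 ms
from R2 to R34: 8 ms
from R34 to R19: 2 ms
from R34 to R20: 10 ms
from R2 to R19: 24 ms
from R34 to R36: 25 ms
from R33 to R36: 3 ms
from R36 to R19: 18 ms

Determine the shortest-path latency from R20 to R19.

Compare a few routes:
R20 - R33 - R36 - R2 - R34 - R19: 7+3+4+8+2 = 24
R20 - R33 - R34 - R19: 7+6+2 = 15
R20 - R33 - R36 - R19: 7+3+18 = 28
The minimum is 15 ms via R20 - R33 - R34 - R19.

15 ms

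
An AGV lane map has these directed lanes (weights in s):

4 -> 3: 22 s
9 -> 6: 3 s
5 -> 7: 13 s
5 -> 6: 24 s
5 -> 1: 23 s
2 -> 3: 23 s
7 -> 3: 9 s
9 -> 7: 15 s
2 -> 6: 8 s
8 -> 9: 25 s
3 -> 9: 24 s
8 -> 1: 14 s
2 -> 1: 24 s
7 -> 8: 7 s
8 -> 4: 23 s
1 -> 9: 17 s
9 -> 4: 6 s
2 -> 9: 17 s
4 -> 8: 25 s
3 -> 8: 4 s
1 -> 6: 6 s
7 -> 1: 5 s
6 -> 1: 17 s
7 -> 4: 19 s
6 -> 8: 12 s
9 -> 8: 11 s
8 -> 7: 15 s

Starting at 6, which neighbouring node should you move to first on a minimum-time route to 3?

Compare a few routes:
6 → 8 → 4 → 3: 12+23+22 = 57
6 → 8 → 7 → 3: 12+15+9 = 36
The minimum is 36 s via 6 → 8 → 7 → 3.
So from 6 the first move is to 8.

8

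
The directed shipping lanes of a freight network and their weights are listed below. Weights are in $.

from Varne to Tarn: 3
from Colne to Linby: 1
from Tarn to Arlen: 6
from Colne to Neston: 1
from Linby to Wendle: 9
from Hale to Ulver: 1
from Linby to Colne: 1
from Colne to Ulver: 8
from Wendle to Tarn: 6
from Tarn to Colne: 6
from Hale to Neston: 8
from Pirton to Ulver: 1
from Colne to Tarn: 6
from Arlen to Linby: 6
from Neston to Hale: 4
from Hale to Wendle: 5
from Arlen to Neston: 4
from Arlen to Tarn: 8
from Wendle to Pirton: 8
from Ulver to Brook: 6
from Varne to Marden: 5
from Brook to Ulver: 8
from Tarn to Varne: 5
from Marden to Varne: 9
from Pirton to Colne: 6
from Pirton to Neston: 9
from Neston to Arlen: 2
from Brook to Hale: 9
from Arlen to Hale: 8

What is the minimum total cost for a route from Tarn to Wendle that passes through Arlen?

Best Tarn to Arlen: Tarn → Arlen costing 6
Shortest Arlen→Wendle: Arlen → Hale → Wendle = 13
Total via Arlen: 6 + 13 = $19.

$19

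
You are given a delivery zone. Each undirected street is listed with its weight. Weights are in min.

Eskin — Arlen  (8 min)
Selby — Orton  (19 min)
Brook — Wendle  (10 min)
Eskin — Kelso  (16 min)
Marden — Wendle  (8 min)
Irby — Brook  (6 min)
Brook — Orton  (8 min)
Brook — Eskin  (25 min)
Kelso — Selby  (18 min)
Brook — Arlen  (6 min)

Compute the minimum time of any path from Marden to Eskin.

Shortest distances from Marden:
Marden: 0
Wendle: 8  (via Marden)
Brook: 18  (via Wendle)
Irby: 24  (via Brook)
Arlen: 24  (via Brook)
Orton: 26  (via Brook)
Eskin: 32  (via Arlen)
Shortest route: Marden → Wendle → Brook → Arlen → Eskin = 32 min.

32 min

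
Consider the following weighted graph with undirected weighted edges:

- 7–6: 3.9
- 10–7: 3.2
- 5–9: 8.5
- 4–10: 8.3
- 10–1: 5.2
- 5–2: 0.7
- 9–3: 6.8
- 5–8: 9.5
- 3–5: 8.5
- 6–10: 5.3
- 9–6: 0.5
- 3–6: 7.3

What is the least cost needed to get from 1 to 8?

Settle nodes by increasing distance from 1:
1: 0
10: 5.2  (via 1)
7: 8.4  (via 10)
6: 10.5  (via 10)
9: 11  (via 6)
4: 13.5  (via 10)
3: 17.8  (via 6)
5: 19.5  (via 9)
2: 20.2  (via 5)
8: 29  (via 5)
Shortest route: 1 → 10 → 6 → 9 → 5 → 8 = 29.

29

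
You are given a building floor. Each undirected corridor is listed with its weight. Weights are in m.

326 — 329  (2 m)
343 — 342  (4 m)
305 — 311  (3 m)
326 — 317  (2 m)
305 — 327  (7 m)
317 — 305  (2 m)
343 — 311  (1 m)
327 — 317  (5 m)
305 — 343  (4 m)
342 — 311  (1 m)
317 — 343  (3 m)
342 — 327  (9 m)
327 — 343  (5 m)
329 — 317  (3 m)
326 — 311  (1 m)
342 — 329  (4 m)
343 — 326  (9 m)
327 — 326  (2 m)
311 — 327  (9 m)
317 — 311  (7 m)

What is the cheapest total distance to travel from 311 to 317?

Compare a few routes:
311 - 343 - 317: 1+3 = 4
311 - 326 - 317: 1+2 = 3
Cheapest is 311 - 326 - 317 at 3 m.

3 m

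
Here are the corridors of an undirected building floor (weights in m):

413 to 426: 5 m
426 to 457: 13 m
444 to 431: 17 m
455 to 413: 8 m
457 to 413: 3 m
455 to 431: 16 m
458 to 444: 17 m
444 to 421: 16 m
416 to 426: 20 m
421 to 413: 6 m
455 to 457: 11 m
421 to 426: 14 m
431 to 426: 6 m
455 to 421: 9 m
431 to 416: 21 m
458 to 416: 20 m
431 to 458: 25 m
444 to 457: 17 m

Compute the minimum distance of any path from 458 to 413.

Enumerating some paths:
458–444–431–426–413: 17+17+6+5 = 45
458–431–426–413: 25+6+5 = 36
458–444–421–413: 17+16+6 = 39
458–444–457–413: 17+17+3 = 37
The minimum is 36 m via 458–431–426–413.

36 m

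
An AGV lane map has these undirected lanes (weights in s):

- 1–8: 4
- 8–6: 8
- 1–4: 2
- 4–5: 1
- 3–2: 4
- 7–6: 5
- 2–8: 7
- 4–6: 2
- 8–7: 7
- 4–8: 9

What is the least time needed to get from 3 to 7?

Compare a few routes:
3 - 2 - 8 - 7: 4+7+7 = 18
3 - 2 - 8 - 1 - 4 - 6 - 7: 4+7+4+2+2+5 = 24
3 - 2 - 8 - 6 - 7: 4+7+8+5 = 24
3 - 2 - 8 - 4 - 6 - 7: 4+7+9+2+5 = 27
The minimum is 18 s via 3 - 2 - 8 - 7.

18 s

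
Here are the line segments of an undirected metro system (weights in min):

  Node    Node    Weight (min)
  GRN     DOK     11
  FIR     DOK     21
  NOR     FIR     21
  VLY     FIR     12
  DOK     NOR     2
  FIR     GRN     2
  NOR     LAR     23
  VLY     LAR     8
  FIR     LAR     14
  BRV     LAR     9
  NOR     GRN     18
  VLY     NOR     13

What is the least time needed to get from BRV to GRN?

25 min

Candidate routes:
BRV–LAR–FIR–GRN: 9+14+2 = 25
BRV–LAR–VLY–FIR–GRN: 9+8+12+2 = 31
BRV–LAR–VLY–NOR–DOK–GRN: 9+8+13+2+11 = 43
The minimum is 25 min via BRV–LAR–FIR–GRN.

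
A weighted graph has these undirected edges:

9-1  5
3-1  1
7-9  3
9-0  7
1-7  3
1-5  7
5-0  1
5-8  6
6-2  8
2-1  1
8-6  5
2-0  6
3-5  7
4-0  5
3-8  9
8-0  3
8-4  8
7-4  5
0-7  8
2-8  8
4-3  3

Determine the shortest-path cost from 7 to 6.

12

Shortest distances from 7:
7: 0
1: 3  (via 7)
9: 3  (via 7)
2: 4  (via 1)
3: 4  (via 1)
4: 5  (via 7)
0: 8  (via 7)
5: 9  (via 0)
8: 11  (via 0)
6: 12  (via 2)
Shortest route: 7 → 1 → 2 → 6 = 12.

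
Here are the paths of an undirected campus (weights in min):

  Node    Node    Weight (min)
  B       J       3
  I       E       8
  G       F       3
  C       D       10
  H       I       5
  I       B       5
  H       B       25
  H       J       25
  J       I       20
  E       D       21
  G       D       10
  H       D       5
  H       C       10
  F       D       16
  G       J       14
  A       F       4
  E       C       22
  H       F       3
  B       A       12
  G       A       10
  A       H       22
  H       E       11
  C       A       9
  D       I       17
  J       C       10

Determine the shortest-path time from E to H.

Enumerating some paths:
E - H: 11 = 11
E - I - H: 8+5 = 13
E - D - H: 21+5 = 26
The minimum is 11 min via E - H.

11 min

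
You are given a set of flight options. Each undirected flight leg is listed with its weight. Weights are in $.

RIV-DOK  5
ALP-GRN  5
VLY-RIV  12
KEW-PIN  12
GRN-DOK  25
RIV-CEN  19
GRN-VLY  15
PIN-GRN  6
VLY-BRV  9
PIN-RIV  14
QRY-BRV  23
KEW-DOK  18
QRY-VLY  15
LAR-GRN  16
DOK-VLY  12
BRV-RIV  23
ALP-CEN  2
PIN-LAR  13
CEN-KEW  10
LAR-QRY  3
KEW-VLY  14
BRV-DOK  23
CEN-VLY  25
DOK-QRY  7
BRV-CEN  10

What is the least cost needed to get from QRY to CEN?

Shortest distances from QRY:
QRY: 0
LAR: 3  (via QRY)
DOK: 7  (via QRY)
RIV: 12  (via DOK)
VLY: 15  (via QRY)
PIN: 16  (via LAR)
GRN: 19  (via LAR)
BRV: 23  (via QRY)
ALP: 24  (via GRN)
KEW: 25  (via DOK)
CEN: 26  (via ALP)
Shortest route: QRY–LAR–GRN–ALP–CEN = $26.

$26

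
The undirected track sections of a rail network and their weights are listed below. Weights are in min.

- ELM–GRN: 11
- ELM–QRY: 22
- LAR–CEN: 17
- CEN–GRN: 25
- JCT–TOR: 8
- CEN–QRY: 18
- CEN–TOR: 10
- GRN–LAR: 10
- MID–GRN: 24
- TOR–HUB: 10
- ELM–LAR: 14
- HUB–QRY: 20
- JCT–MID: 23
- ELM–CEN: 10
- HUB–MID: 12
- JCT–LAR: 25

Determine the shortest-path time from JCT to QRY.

Running Dijkstra from JCT:
JCT: 0
TOR: 8  (via JCT)
HUB: 18  (via TOR)
CEN: 18  (via TOR)
MID: 23  (via JCT)
LAR: 25  (via JCT)
ELM: 28  (via CEN)
GRN: 35  (via LAR)
QRY: 36  (via CEN)
Shortest route: JCT–TOR–CEN–QRY = 36 min.

36 min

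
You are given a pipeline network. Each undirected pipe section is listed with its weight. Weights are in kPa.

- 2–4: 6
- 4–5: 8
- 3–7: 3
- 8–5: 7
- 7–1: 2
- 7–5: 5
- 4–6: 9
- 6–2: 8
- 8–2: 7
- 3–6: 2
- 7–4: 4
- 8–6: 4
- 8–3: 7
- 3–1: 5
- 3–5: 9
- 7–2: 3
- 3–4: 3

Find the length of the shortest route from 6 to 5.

Settle nodes by increasing distance from 6:
6: 0
3: 2  (via 6)
8: 4  (via 6)
4: 5  (via 3)
7: 5  (via 3)
1: 7  (via 3)
2: 8  (via 6)
5: 10  (via 7)
Shortest route: 6 → 3 → 7 → 5 = 10 kPa.

10 kPa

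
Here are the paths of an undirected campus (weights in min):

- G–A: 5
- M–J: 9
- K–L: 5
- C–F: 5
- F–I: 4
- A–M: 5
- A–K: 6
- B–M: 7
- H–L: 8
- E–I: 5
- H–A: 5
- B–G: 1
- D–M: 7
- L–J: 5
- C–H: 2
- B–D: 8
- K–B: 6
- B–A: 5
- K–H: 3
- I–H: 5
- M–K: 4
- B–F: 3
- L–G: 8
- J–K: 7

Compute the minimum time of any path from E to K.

Compare a few routes:
E–I–F–B–K: 5+4+3+6 = 18
E–I–H–A–K: 5+5+5+6 = 21
E–I–H–K: 5+5+3 = 13
E–I–F–C–H–K: 5+4+5+2+3 = 19
Cheapest is E–I–H–K at 13 min.

13 min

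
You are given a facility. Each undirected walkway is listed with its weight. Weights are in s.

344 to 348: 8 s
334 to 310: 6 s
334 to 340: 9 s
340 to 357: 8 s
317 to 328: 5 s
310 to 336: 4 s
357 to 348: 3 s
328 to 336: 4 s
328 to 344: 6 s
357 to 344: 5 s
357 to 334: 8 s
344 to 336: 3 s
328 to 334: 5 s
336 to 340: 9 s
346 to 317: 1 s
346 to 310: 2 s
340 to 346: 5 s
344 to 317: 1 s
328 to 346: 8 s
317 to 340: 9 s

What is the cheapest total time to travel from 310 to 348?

12 s

Shortest distances from 310:
310: 0
346: 2  (via 310)
317: 3  (via 346)
344: 4  (via 317)
336: 4  (via 310)
334: 6  (via 310)
340: 7  (via 346)
328: 8  (via 317)
357: 9  (via 344)
348: 12  (via 344)
Shortest route: 310 → 346 → 317 → 344 → 348 = 12 s.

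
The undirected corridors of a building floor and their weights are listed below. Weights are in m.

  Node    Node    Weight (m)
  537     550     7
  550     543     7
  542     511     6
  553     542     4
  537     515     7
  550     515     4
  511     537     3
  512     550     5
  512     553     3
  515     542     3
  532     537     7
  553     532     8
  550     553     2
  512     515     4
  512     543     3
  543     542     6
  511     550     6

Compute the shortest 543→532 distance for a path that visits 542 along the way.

18 m

Best 543 to 542: 543 → 542 costing 6
Best 542 to 532: 542 → 553 → 532 costing 12
Total via 542: 6 + 12 = 18 m.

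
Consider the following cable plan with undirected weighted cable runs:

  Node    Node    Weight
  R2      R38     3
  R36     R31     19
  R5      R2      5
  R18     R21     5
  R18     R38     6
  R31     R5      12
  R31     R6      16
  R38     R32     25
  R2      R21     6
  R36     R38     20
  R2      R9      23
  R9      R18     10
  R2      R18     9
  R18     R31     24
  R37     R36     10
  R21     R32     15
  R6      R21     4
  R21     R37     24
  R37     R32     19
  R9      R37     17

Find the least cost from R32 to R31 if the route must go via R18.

Shortest R32→R18: R32–R21–R18 = 20
Best R18 to R31: R18–R31 costing 24
Total via R18: 20 + 24 = 44.

44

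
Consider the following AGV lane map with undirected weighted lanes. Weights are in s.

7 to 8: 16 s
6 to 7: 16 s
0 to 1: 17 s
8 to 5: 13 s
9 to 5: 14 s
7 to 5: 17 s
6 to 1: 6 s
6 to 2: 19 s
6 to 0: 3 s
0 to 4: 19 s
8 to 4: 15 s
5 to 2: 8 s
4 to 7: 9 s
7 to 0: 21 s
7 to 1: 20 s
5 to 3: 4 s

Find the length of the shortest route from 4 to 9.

40 s

Settle nodes by increasing distance from 4:
4: 0
7: 9  (via 4)
8: 15  (via 4)
0: 19  (via 4)
6: 22  (via 0)
5: 26  (via 7)
1: 28  (via 6)
3: 30  (via 5)
2: 34  (via 5)
9: 40  (via 5)
Shortest route: 4–7–5–9 = 40 s.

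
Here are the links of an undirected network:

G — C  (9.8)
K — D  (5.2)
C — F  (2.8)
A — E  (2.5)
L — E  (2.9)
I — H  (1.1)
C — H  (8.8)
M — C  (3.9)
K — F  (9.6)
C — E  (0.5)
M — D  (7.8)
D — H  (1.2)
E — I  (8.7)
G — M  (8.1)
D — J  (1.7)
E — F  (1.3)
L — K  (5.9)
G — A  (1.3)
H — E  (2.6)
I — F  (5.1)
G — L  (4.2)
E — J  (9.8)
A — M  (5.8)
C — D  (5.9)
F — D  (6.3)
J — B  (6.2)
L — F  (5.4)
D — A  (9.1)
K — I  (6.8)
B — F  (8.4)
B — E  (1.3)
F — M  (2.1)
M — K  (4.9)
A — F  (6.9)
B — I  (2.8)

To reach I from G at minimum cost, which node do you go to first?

A

Candidate routes:
G - A - E - H - I: 1.3+2.5+2.6+1.1 = 7.5
G - A - E - B - I: 1.3+2.5+1.3+2.8 = 7.9
Cheapest is G - A - E - H - I at 7.5.
So from G the first move is to A.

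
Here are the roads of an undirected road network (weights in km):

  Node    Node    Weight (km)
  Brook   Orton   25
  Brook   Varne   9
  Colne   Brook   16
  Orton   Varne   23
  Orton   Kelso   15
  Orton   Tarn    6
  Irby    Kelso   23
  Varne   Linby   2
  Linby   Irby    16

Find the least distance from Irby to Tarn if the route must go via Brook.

58 km

Shortest Irby→Brook: Irby → Linby → Varne → Brook = 27
Shortest Brook→Tarn: Brook → Orton → Tarn = 31
Total via Brook: 27 + 31 = 58 km.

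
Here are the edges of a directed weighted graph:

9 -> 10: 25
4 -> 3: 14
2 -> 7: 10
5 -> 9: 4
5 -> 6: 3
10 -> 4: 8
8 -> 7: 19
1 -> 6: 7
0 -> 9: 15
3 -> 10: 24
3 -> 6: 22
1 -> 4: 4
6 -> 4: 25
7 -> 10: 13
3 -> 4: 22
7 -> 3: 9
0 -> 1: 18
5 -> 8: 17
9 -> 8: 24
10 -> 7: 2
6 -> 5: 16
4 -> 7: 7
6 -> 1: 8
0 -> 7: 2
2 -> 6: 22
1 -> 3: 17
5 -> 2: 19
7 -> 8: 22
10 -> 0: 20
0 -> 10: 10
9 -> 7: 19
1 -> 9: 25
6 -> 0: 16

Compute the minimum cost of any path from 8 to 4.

40

Shortest distances from 8:
8: 0
7: 19  (via 8)
3: 28  (via 7)
10: 32  (via 7)
4: 40  (via 10)
Shortest route: 8–7–10–4 = 40.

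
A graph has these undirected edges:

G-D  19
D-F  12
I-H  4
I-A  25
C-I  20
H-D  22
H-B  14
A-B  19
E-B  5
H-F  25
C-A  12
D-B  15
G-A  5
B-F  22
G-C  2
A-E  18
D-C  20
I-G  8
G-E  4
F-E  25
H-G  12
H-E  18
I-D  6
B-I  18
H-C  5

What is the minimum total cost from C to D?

15

Enumerating some paths:
C → G → I → D: 2+8+6 = 16
C → D: 20 = 20
C → H → I → D: 5+4+6 = 15
The minimum is 15 via C → H → I → D.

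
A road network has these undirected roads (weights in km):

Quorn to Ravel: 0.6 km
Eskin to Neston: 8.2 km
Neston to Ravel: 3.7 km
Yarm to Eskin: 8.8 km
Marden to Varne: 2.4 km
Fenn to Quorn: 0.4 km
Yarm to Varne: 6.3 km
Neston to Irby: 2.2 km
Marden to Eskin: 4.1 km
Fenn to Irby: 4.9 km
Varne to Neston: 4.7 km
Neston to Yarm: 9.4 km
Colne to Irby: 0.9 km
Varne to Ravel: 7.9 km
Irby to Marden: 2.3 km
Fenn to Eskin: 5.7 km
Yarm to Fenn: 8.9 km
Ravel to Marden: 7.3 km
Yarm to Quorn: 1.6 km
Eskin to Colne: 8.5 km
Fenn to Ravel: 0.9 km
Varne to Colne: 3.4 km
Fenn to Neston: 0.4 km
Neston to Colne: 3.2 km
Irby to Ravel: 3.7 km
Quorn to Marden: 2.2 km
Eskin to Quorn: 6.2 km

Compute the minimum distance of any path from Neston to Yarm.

2.4 km

Running Dijkstra from Neston:
Neston: 0
Fenn: 0.4  (via Neston)
Quorn: 0.8  (via Fenn)
Ravel: 1.3  (via Fenn)
Irby: 2.2  (via Neston)
Yarm: 2.4  (via Quorn)
Shortest route: Neston → Fenn → Quorn → Yarm = 2.4 km.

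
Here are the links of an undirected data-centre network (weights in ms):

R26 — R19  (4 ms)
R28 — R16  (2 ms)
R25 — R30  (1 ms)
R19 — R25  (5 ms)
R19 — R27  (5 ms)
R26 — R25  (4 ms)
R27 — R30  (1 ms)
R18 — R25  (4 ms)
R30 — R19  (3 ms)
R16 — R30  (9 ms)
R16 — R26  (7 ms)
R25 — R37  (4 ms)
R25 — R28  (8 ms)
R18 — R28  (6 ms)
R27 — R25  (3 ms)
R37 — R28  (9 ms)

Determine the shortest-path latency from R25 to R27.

Compare a few routes:
R25 - R27: 3 = 3
R25 - R30 - R27: 1+1 = 2
The minimum is 2 ms via R25 - R30 - R27.

2 ms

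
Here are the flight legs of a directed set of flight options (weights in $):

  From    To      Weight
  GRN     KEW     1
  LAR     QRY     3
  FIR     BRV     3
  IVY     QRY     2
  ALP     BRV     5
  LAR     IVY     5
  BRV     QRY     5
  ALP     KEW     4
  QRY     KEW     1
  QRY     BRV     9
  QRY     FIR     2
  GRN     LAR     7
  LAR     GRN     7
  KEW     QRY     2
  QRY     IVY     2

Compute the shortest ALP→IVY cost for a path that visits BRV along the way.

Shortest ALP→BRV: ALP–BRV = 5
Shortest BRV→IVY: BRV–QRY–IVY = 7
Total via BRV: 5 + 7 = $12.

$12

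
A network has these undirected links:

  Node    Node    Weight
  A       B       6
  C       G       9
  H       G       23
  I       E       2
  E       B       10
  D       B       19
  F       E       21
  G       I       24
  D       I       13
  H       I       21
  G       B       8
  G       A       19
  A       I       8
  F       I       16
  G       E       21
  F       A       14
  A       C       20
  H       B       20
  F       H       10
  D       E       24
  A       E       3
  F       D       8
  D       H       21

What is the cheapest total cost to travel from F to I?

Enumerating some paths:
F - I: 16 = 16
F - A - E - I: 14+3+2 = 19
Cheapest is F - I at 16.

16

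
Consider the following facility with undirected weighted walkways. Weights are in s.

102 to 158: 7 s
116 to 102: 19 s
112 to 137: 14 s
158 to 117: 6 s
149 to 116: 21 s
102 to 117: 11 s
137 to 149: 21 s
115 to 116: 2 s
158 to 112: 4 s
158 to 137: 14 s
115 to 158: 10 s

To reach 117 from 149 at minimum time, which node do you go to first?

116

Compare a few routes:
149–116–115–158–102–117: 21+2+10+7+11 = 51
149–116–115–158–117: 21+2+10+6 = 39
149–137–158–117: 21+14+6 = 41
149–137–112–158–117: 21+14+4+6 = 45
The minimum is 39 s via 149–116–115–158–117.
So from 149 the first move is to 116.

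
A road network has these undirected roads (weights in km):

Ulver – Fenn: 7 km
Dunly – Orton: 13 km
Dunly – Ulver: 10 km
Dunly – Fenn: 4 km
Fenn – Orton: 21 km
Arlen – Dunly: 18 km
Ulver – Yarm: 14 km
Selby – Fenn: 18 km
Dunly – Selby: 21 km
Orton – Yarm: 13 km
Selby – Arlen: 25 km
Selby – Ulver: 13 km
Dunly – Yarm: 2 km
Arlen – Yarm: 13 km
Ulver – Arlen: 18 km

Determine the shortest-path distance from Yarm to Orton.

Candidate routes:
Yarm - Dunly - Fenn - Orton: 2+4+21 = 27
Yarm - Dunly - Orton: 2+13 = 15
Yarm - Orton: 13 = 13
The minimum is 13 km via Yarm - Orton.

13 km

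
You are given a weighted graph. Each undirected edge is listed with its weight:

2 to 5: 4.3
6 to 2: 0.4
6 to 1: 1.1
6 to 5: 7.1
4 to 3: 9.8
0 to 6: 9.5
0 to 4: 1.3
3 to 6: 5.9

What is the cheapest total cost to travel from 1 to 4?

Running Dijkstra from 1:
1: 0
6: 1.1  (via 1)
2: 1.5  (via 6)
5: 5.8  (via 2)
3: 7  (via 6)
0: 10.6  (via 6)
4: 11.9  (via 0)
Shortest route: 1 → 6 → 0 → 4 = 11.9.

11.9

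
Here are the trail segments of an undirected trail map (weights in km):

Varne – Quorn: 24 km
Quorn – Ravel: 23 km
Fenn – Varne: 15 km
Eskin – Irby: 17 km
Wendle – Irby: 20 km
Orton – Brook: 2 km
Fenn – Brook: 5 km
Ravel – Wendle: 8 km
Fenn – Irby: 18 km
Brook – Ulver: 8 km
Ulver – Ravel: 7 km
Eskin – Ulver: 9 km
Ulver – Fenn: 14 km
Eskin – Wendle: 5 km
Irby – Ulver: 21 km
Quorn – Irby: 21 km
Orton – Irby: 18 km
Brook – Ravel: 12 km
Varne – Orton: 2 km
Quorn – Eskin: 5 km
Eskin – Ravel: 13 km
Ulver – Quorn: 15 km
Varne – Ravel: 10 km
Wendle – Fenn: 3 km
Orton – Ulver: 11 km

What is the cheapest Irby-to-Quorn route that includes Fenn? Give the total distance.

31 km

Best Irby to Fenn: Irby → Fenn costing 18
Best Fenn to Quorn: Fenn → Wendle → Eskin → Quorn costing 13
Total via Fenn: 18 + 13 = 31 km.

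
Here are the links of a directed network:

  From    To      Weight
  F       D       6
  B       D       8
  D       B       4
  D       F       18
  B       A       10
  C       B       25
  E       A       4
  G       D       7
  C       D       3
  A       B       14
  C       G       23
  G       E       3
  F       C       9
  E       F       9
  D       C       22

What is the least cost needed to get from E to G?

41

Shortest distances from E:
E: 0
A: 4  (via E)
F: 9  (via E)
D: 15  (via F)
B: 18  (via A)
C: 18  (via F)
G: 41  (via C)
Shortest route: E–F–C–G = 41.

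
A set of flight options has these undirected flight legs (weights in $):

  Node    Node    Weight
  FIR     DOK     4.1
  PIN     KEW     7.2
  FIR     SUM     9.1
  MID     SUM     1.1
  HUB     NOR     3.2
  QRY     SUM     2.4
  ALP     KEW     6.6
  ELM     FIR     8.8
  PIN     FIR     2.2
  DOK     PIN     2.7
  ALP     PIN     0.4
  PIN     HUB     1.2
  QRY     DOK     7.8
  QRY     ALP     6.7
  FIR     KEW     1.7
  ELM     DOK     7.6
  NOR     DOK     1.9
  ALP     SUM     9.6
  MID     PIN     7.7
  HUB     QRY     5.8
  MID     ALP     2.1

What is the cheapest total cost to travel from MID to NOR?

Running Dijkstra from MID:
MID: 0
SUM: 1.1  (via MID)
ALP: 2.1  (via MID)
PIN: 2.5  (via ALP)
QRY: 3.5  (via SUM)
HUB: 3.7  (via PIN)
FIR: 4.7  (via PIN)
DOK: 5.2  (via PIN)
KEW: 6.4  (via FIR)
NOR: 6.9  (via HUB)
Shortest route: MID–ALP–PIN–HUB–NOR = $6.9.

$6.9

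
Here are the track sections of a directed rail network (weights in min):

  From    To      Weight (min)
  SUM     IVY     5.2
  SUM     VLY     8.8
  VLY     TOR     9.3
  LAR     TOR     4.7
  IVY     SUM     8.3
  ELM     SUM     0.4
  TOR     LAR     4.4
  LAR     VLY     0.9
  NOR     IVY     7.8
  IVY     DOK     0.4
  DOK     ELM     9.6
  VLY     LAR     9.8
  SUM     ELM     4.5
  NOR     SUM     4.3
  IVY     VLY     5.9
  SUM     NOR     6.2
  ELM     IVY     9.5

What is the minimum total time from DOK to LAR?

28.6 min

Settle nodes by increasing distance from DOK:
DOK: 0
ELM: 9.6  (via DOK)
SUM: 10  (via ELM)
IVY: 15.2  (via SUM)
NOR: 16.2  (via SUM)
VLY: 18.8  (via SUM)
TOR: 28.1  (via VLY)
LAR: 28.6  (via VLY)
Shortest route: DOK → ELM → SUM → VLY → LAR = 28.6 min.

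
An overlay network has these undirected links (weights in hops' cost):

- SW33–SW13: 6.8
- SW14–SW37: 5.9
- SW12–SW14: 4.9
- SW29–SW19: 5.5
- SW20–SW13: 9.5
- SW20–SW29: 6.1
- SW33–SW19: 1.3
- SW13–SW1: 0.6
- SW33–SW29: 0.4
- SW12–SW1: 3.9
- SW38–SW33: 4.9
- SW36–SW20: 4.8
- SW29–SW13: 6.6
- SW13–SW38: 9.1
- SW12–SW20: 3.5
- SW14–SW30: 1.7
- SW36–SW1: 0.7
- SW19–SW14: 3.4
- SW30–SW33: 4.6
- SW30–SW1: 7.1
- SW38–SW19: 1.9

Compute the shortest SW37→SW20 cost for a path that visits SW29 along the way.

17.1 hops' cost

Best SW37 to SW29: SW37–SW14–SW19–SW33–SW29 costing 11
Shortest SW29→SW20: SW29–SW20 = 6.1
Total via SW29: 11 + 6.1 = 17.1 hops' cost.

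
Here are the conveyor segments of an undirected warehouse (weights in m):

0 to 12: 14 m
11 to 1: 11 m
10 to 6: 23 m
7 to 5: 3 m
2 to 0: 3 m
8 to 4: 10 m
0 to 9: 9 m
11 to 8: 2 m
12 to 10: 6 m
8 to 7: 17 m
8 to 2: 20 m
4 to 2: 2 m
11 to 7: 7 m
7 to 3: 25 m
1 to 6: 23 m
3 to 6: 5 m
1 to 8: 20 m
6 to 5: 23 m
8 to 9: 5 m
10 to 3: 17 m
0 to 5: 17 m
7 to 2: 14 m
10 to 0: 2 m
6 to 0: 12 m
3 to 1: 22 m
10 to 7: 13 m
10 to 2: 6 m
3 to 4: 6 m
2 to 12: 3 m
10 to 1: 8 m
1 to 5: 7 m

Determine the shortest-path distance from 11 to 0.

16 m

Candidate routes:
11 → 8 → 4 → 2 → 10 → 0: 2+10+2+6+2 = 22
11 → 1 → 10 → 0: 11+8+2 = 21
11 → 8 → 4 → 2 → 0: 2+10+2+3 = 17
11 → 8 → 9 → 0: 2+5+9 = 16
The minimum is 16 m via 11 → 8 → 9 → 0.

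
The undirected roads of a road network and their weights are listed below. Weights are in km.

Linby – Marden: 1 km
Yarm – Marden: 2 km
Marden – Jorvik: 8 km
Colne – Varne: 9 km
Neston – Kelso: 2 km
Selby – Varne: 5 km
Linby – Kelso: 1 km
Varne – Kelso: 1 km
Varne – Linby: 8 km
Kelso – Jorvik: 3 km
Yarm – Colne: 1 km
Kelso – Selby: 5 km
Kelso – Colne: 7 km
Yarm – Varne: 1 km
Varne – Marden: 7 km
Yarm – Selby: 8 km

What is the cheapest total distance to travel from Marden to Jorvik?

Candidate routes:
Marden–Yarm–Varne–Kelso–Jorvik: 2+1+1+3 = 7
Marden–Linby–Kelso–Jorvik: 1+1+3 = 5
Marden–Varne–Kelso–Jorvik: 7+1+3 = 11
Marden–Jorvik: 8 = 8
The minimum is 5 km via Marden–Linby–Kelso–Jorvik.

5 km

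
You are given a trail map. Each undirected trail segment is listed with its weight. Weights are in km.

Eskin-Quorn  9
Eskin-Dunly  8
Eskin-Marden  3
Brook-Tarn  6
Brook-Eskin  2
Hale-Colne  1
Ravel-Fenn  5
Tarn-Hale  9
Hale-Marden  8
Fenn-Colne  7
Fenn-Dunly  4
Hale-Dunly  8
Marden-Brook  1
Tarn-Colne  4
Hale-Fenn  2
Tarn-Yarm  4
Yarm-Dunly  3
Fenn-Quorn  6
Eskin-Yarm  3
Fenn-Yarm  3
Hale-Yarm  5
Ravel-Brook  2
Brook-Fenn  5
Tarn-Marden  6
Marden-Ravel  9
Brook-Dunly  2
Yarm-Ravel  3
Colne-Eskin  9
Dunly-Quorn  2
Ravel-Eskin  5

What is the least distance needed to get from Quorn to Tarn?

Running Dijkstra from Quorn:
Quorn: 0
Dunly: 2  (via Quorn)
Brook: 4  (via Dunly)
Marden: 5  (via Brook)
Yarm: 5  (via Dunly)
Ravel: 6  (via Brook)
Eskin: 6  (via Brook)
Fenn: 6  (via Quorn)
Hale: 8  (via Fenn)
Tarn: 9  (via Yarm)
Shortest route: Quorn → Dunly → Yarm → Tarn = 9 km.

9 km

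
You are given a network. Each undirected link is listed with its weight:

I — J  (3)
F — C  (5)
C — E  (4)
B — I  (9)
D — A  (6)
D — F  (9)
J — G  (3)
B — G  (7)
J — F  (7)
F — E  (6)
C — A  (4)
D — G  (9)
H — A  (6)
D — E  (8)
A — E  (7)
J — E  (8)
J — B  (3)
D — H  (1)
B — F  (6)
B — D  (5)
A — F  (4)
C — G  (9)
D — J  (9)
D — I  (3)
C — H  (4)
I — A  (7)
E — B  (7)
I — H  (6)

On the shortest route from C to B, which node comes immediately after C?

Enumerating some paths:
C - E - B: 4+7 = 11
C - H - D - B: 4+1+5 = 10
C - F - B: 5+6 = 11
The minimum is 10 via C - H - D - B.
So from C the first move is to H.

H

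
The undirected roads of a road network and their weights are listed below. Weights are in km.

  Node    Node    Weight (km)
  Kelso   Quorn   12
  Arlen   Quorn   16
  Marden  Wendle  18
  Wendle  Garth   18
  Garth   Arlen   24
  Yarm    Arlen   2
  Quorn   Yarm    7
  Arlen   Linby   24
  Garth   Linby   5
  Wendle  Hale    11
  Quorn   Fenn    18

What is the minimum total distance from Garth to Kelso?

45 km

Compare a few routes:
Garth–Linby–Arlen–Yarm–Quorn–Kelso: 5+24+2+7+12 = 50
Garth–Linby–Arlen–Quorn–Kelso: 5+24+16+12 = 57
Garth–Arlen–Yarm–Quorn–Kelso: 24+2+7+12 = 45
Garth–Arlen–Quorn–Kelso: 24+16+12 = 52
Cheapest is Garth–Arlen–Yarm–Quorn–Kelso at 45 km.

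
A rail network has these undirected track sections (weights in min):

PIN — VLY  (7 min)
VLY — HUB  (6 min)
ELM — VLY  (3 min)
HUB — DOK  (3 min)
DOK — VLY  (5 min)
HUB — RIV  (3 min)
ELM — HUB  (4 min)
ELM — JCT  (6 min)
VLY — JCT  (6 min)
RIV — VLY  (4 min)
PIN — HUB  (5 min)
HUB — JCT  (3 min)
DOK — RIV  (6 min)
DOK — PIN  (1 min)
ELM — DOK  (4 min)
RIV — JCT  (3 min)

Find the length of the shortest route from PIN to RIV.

7 min

Shortest distances from PIN:
PIN: 0
DOK: 1  (via PIN)
HUB: 4  (via DOK)
ELM: 5  (via DOK)
VLY: 6  (via DOK)
JCT: 7  (via HUB)
RIV: 7  (via DOK)
Shortest route: PIN–DOK–RIV = 7 min.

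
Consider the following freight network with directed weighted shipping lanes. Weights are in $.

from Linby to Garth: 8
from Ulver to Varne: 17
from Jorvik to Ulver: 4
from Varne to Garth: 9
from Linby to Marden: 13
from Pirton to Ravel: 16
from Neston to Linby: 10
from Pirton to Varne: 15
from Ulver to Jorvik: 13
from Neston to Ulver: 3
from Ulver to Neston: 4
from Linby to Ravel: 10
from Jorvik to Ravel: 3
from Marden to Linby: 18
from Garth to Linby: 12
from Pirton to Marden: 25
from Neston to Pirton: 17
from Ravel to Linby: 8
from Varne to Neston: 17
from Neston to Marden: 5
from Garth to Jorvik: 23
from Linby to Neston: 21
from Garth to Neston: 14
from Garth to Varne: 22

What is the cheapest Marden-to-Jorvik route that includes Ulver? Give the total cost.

Shortest Marden→Ulver: Marden → Linby → Neston → Ulver = 42
Best Ulver to Jorvik: Ulver → Jorvik costing 13
Total via Ulver: 42 + 13 = $55.

$55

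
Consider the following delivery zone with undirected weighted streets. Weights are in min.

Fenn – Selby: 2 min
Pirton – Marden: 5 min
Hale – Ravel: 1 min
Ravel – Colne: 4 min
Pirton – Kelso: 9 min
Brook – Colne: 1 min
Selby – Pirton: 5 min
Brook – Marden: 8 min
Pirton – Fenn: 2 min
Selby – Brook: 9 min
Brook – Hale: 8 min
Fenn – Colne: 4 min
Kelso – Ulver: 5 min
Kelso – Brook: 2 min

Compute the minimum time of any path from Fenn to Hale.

Running Dijkstra from Fenn:
Fenn: 0
Selby: 2  (via Fenn)
Pirton: 2  (via Fenn)
Colne: 4  (via Fenn)
Brook: 5  (via Colne)
Marden: 7  (via Pirton)
Kelso: 7  (via Brook)
Ravel: 8  (via Colne)
Hale: 9  (via Ravel)
Shortest route: Fenn–Colne–Ravel–Hale = 9 min.

9 min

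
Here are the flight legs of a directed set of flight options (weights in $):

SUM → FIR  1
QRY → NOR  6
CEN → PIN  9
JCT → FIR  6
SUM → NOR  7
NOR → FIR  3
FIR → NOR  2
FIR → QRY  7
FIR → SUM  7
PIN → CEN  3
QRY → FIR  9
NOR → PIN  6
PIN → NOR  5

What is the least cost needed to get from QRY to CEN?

$15

Settle nodes by increasing distance from QRY:
QRY: 0
NOR: 6  (via QRY)
FIR: 9  (via QRY)
PIN: 12  (via NOR)
CEN: 15  (via PIN)
Shortest route: QRY–NOR–PIN–CEN = $15.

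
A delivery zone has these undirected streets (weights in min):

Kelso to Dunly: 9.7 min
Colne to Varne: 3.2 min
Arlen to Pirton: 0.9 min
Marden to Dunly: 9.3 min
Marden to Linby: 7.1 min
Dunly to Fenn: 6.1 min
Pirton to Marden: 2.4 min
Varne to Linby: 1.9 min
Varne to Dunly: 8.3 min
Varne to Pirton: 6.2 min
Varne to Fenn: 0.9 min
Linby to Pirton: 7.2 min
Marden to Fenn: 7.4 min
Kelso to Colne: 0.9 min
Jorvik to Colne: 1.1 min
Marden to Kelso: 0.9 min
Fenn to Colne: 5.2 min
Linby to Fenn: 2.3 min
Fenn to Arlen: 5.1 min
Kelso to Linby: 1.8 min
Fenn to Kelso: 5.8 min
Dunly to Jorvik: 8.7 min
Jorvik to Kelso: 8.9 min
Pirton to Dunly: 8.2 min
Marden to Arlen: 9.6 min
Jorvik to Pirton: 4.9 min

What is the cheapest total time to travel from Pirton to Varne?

6.2 min

Settle nodes by increasing distance from Pirton:
Pirton: 0
Arlen: 0.9  (via Pirton)
Marden: 2.4  (via Pirton)
Kelso: 3.3  (via Marden)
Colne: 4.2  (via Kelso)
Jorvik: 4.9  (via Pirton)
Linby: 5.1  (via Kelso)
Fenn: 6  (via Arlen)
Varne: 6.2  (via Pirton)
Shortest route: Pirton–Varne = 6.2 min.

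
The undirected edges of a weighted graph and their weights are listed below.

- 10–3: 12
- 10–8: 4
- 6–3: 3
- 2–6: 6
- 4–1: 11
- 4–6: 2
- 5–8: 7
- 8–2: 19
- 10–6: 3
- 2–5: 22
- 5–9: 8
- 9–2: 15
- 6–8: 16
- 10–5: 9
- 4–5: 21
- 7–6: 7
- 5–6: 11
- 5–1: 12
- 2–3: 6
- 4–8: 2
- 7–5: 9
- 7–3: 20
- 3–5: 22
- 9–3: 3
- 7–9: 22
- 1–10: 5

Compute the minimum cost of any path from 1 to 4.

10

Enumerating some paths:
1 - 10 - 6 - 4: 5+3+2 = 10
1 - 4: 11 = 11
Cheapest is 1 - 10 - 6 - 4 at 10.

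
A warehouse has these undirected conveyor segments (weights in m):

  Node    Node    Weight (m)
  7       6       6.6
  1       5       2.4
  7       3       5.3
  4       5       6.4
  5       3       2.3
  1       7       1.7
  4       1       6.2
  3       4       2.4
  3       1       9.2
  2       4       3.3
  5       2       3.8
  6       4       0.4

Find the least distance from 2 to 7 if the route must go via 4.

Best 2 to 4: 2–4 costing 3.3
Best 4 to 7: 4–6–7 costing 7
Total via 4: 3.3 + 7 = 10.3 m.

10.3 m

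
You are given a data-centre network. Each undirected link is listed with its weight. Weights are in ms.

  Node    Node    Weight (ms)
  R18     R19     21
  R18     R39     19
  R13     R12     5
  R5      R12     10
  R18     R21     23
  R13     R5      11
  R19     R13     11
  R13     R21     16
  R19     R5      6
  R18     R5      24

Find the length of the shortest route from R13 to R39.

Running Dijkstra from R13:
R13: 0
R12: 5  (via R13)
R5: 11  (via R13)
R19: 11  (via R13)
R21: 16  (via R13)
R18: 32  (via R19)
R39: 51  (via R18)
Shortest route: R13 → R19 → R18 → R39 = 51 ms.

51 ms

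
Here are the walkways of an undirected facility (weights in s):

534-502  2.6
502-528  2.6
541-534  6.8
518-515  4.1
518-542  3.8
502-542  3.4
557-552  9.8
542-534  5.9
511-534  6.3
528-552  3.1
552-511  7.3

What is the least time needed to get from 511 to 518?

16 s

Running Dijkstra from 511:
511: 0
534: 6.3  (via 511)
552: 7.3  (via 511)
502: 8.9  (via 534)
528: 10.4  (via 552)
542: 12.2  (via 534)
541: 13.1  (via 534)
518: 16  (via 542)
Shortest route: 511–534–542–518 = 16 s.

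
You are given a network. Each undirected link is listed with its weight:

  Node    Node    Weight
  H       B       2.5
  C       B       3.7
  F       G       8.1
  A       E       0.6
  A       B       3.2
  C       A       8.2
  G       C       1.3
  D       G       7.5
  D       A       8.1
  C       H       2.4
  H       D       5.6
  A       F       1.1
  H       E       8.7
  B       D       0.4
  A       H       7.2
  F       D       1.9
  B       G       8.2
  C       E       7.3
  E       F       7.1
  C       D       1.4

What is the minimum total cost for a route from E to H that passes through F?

Best E to F: E–A–F costing 1.7
Shortest F→H: F–D–B–H = 4.8
Total via F: 1.7 + 4.8 = 6.5.

6.5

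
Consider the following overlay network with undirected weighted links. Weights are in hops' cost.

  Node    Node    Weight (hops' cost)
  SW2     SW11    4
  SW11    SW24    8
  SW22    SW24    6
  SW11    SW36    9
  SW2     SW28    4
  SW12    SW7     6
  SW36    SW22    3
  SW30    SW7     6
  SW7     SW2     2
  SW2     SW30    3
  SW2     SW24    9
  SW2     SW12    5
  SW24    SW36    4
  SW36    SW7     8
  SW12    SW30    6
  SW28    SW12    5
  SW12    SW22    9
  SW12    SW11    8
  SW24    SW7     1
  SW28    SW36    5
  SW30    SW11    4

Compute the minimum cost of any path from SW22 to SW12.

9 hops' cost

Compare a few routes:
SW22 → SW24 → SW7 → SW12: 6+1+6 = 13
SW22 → SW36 → SW24 → SW7 → SW12: 3+4+1+6 = 14
SW22 → SW12: 9 = 9
SW22 → SW36 → SW28 → SW12: 3+5+5 = 13
Cheapest is SW22 → SW12 at 9 hops' cost.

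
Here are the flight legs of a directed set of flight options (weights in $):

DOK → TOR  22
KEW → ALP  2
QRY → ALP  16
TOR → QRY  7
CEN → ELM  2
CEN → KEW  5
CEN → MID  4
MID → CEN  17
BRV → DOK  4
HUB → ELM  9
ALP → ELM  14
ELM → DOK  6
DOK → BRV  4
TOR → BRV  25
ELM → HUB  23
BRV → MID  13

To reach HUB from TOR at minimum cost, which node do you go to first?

Enumerating some paths:
TOR → BRV → MID → CEN → ELM → HUB: 25+13+17+2+23 = 80
TOR → QRY → ALP → ELM → HUB: 7+16+14+23 = 60
The minimum is $60 via TOR → QRY → ALP → ELM → HUB.
So from TOR the first move is to QRY.

QRY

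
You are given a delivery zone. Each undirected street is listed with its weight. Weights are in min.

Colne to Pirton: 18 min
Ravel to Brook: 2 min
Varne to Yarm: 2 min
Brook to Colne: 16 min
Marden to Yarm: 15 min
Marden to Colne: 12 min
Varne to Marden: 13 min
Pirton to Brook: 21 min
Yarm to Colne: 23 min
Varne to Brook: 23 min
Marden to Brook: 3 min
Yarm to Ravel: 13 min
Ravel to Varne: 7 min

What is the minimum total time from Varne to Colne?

24 min

Running Dijkstra from Varne:
Varne: 0
Yarm: 2  (via Varne)
Ravel: 7  (via Varne)
Brook: 9  (via Ravel)
Marden: 12  (via Brook)
Colne: 24  (via Marden)
Shortest route: Varne–Ravel–Brook–Marden–Colne = 24 min.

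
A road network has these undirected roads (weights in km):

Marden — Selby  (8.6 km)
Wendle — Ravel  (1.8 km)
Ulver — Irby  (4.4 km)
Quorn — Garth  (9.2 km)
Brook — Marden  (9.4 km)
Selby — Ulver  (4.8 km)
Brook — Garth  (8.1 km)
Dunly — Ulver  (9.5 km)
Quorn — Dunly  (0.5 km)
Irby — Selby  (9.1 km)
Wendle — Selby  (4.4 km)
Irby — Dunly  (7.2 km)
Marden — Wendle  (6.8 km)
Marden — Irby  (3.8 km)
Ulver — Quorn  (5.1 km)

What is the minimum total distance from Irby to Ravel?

12.4 km

Candidate routes:
Irby → Marden → Wendle → Ravel: 3.8+6.8+1.8 = 12.4
Irby → Selby → Wendle → Ravel: 9.1+4.4+1.8 = 15.3
Irby → Ulver → Selby → Wendle → Ravel: 4.4+4.8+4.4+1.8 = 15.4
Cheapest is Irby → Marden → Wendle → Ravel at 12.4 km.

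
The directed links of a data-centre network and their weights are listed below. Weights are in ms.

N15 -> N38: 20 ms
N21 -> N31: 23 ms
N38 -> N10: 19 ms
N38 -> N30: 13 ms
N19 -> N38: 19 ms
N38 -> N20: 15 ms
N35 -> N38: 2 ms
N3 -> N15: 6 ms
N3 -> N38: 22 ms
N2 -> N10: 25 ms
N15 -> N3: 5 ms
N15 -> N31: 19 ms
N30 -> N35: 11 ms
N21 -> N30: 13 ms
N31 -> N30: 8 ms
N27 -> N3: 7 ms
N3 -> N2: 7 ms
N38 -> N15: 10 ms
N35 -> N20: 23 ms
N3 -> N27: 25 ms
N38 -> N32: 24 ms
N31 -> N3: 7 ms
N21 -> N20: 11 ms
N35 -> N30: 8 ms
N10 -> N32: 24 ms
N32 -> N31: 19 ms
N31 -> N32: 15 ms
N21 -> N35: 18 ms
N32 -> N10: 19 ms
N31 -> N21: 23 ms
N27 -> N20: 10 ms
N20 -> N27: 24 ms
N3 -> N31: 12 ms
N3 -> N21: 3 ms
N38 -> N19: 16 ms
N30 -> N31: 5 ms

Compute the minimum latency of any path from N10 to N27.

Running Dijkstra from N10:
N10: 0
N32: 24  (via N10)
N31: 43  (via N32)
N3: 50  (via N31)
N30: 51  (via N31)
N21: 53  (via N3)
N15: 56  (via N3)
N2: 57  (via N3)
N35: 62  (via N30)
N38: 64  (via N35)
N20: 64  (via N21)
N27: 75  (via N3)
Shortest route: N10 → N32 → N31 → N3 → N27 = 75 ms.

75 ms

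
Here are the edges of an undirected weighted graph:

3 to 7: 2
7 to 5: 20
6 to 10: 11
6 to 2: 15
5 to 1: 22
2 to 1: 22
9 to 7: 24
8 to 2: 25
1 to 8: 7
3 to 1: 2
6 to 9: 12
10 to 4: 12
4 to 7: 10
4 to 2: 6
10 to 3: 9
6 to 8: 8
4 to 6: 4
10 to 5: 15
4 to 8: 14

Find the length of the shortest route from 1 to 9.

Shortest distances from 1:
1: 0
3: 2  (via 1)
7: 4  (via 3)
8: 7  (via 1)
10: 11  (via 3)
4: 14  (via 7)
6: 15  (via 8)
2: 20  (via 4)
5: 22  (via 1)
9: 27  (via 6)
Shortest route: 1–8–6–9 = 27.

27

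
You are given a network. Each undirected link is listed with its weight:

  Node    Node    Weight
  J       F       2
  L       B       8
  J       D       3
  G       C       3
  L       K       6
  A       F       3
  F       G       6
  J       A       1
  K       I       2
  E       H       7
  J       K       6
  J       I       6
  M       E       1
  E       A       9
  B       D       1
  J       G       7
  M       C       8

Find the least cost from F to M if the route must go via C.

17

Best F to C: F → G → C costing 9
Shortest C→M: C → M = 8
Total via C: 9 + 8 = 17.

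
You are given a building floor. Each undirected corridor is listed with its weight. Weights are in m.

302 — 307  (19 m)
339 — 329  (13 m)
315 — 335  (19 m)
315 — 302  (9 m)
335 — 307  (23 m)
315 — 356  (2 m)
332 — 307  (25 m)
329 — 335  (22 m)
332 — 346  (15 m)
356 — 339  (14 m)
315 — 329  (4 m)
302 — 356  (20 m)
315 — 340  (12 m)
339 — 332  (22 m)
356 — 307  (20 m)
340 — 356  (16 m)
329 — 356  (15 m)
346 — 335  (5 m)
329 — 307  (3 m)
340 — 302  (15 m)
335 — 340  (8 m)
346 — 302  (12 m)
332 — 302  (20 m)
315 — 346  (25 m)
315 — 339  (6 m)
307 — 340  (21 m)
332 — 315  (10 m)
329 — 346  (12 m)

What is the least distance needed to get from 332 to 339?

Shortest distances from 332:
332: 0
315: 10  (via 332)
356: 12  (via 315)
329: 14  (via 315)
346: 15  (via 332)
339: 16  (via 315)
Shortest route: 332 → 315 → 339 = 16 m.

16 m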